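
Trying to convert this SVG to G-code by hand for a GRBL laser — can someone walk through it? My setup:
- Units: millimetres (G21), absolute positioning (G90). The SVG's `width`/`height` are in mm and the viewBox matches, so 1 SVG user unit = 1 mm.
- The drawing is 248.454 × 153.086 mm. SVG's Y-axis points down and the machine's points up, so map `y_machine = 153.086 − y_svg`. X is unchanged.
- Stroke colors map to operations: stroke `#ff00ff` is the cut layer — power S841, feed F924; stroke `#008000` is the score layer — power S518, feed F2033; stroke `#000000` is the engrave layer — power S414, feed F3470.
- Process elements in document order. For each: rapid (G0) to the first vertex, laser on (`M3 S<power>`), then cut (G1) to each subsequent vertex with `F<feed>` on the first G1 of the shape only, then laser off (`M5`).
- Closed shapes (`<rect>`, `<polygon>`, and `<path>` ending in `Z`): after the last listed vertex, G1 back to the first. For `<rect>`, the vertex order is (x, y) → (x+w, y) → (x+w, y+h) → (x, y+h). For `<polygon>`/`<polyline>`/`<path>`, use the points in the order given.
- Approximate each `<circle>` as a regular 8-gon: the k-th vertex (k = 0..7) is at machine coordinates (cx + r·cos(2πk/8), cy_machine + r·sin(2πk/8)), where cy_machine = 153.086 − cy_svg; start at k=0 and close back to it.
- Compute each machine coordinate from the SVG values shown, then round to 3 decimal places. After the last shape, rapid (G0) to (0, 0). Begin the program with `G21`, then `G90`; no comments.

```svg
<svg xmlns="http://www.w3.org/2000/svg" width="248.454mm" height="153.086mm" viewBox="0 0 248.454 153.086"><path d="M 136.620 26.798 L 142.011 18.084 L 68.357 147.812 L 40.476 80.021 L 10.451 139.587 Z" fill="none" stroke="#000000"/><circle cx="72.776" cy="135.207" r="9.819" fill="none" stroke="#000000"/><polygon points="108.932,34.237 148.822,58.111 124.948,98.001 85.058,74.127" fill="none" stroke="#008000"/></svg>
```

Since the viewBox matches the mm dimensions, user units are millimetres directly. The only transform is the Y-flip y_m = 153.086 − y_svg.

Shape 1 is a closed polygon drawn with `<path>`. Its stroke #000000 means engrave at S414, F3470. After flipping Y the toolpath is (136.620,126.288) → (142.011,135.002) → (68.357,5.274) → (40.476,73.065) → (10.451,13.499) → (136.620,126.288), returning to the start.

Shape 2 is a circle drawn with `<circle>`. Its stroke #000000 means engrave at S414, F3470. After flipping Y the toolpath is (82.595,17.879) → (79.719,24.822) → (72.776,27.698) → (65.833,24.822) → (62.957,17.879) → (65.833,10.936) → (72.776,8.060) → (79.719,10.936) → (82.595,17.879), returning to the start.

Shape 3 is a regular polygon drawn with `<polygon>`. Its stroke #008000 means score at S518, F2033. After flipping Y the toolpath is (108.932,118.849) → (148.822,94.975) → (124.948,55.085) → (85.058,78.959) → (108.932,118.849), returning to the start.

G21
G90
G0 X136.620 Y126.288
M3 S414
G1 X142.011 Y135.002 F3470
G1 X68.357 Y5.274
G1 X40.476 Y73.065
G1 X10.451 Y13.499
G1 X136.620 Y126.288
M5
G0 X82.595 Y17.879
M3 S414
G1 X79.719 Y24.822 F3470
G1 X72.776 Y27.698
G1 X65.833 Y24.822
G1 X62.957 Y17.879
G1 X65.833 Y10.936
G1 X72.776 Y8.060
G1 X79.719 Y10.936
G1 X82.595 Y17.879
M5
G0 X108.932 Y118.849
M3 S518
G1 X148.822 Y94.975 F2033
G1 X124.948 Y55.085
G1 X85.058 Y78.959
G1 X108.932 Y118.849
M5
G0 X0.000 Y0.000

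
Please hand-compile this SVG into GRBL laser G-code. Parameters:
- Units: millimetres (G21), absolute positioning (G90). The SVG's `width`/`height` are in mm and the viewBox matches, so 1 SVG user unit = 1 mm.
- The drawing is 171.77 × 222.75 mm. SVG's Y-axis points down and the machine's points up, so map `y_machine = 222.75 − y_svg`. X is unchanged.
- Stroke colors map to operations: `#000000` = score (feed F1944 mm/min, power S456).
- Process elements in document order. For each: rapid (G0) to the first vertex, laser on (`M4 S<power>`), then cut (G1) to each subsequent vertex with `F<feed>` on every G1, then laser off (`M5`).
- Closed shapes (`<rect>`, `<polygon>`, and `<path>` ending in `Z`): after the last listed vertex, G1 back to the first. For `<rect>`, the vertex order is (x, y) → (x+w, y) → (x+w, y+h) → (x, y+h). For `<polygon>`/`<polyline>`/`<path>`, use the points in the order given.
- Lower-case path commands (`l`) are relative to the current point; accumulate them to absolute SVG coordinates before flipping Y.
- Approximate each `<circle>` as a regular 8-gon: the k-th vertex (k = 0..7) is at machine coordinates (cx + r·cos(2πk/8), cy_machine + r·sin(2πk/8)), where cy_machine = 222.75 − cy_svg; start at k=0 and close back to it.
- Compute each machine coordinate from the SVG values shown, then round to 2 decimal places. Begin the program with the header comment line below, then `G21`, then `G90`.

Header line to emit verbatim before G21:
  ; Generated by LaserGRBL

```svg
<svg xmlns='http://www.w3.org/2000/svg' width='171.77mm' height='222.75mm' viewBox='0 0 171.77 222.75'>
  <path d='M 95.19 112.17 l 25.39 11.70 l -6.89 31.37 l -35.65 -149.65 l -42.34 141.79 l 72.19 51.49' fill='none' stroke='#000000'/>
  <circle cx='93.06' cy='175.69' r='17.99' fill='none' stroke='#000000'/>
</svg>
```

; Generated by LaserGRBL
G21
G90
G0 X95.19 Y110.58
M4 S456
G1 X120.58 Y98.88 F1944
G1 X113.69 Y67.51 F1944
G1 X78.04 Y217.16 F1944
G1 X35.70 Y75.37 F1944
G1 X107.89 Y23.88 F1944
M5
G0 X111.05 Y47.06
M4 S456
G1 X105.78 Y59.78 F1944
G1 X93.06 Y65.05 F1944
G1 X80.34 Y59.78 F1944
G1 X75.07 Y47.06 F1944
G1 X80.34 Y34.34 F1944
G1 X93.06 Y29.07 F1944
G1 X105.78 Y34.34 F1944
G1 X111.05 Y47.06 F1944
M5

Since the viewBox matches the mm dimensions, user units are millimetres directly. The only transform is the Y-flip y_m = 222.75 − y_svg.

Shape 1 is a open polyline drawn with `<path>`. Its stroke #000000 means score at S456, F1944. After flipping Y the toolpath is (95.19,110.58) → (120.58,98.88) → (113.69,67.51) → (78.04,217.16) → (35.70,75.37) → (107.89,23.88).

Shape 2 is a circle drawn with `<circle>`. Its stroke #000000 means score at S456, F1944. After flipping Y the toolpath is (111.05,47.06) → (105.78,59.78) → (93.06,65.05) → (80.34,59.78) → (75.07,47.06) → (80.34,34.34) → (93.06,29.07) → (105.78,34.34) → (111.05,47.06), returning to the start.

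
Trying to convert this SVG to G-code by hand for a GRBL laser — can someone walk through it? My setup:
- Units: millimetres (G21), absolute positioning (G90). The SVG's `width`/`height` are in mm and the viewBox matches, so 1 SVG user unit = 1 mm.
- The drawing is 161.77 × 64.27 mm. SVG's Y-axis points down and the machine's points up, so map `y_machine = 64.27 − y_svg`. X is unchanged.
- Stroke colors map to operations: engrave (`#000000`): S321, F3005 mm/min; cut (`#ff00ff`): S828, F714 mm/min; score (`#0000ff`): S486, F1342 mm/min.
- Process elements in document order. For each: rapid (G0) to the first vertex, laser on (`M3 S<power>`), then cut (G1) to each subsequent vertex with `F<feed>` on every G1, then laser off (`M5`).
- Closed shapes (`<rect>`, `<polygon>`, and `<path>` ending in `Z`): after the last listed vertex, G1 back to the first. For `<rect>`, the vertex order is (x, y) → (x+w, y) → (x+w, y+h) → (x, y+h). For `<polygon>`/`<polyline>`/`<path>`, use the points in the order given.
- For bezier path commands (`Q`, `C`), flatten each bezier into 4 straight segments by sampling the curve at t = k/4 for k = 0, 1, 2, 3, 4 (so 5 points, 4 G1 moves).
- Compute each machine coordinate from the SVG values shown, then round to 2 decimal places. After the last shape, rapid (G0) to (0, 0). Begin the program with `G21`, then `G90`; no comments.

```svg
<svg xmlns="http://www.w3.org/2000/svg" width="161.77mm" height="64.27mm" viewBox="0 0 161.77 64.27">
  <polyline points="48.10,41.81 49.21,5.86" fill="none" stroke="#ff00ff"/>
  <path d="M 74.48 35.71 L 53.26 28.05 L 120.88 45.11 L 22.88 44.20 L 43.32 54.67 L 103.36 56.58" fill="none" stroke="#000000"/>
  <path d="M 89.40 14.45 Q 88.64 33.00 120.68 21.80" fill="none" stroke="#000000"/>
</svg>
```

G21
G90
G0 X48.10 Y22.46
M3 S828
G1 X49.21 Y58.41 F714
M5
G0 X74.48 Y28.56
M3 S321
G1 X53.26 Y36.22 F3005
G1 X120.88 Y19.16 F3005
G1 X22.88 Y20.07 F3005
G1 X43.32 Y9.60 F3005
G1 X103.36 Y7.69 F3005
M5
G0 X89.40 Y49.82
M3 S321
G1 X91.07 Y42.40 F3005
G1 X96.84 Y38.71 F3005
G1 X106.71 Y38.73 F3005
G1 X120.68 Y42.47 F3005
M5
G0 X0.00 Y0.00

viewBox `0 0 161.77 64.27` with mm width/height → 1 unit = 1 mm. Flip: y_m = 64.27 − y_svg.

**Shape 1** — `<polyline>` line segment, stroke `#ff00ff` → cut (S828, F714). Machine vertices: (48.10,22.46) → (49.21,58.41). Open path.

**Shape 2** — `<path>` open polyline, stroke `#000000` → engrave (S321, F3005). Machine vertices: (74.48,28.56) → (53.26,36.22) → (120.88,19.16) → (22.88,20.07) → (43.32,9.60) → (103.36,7.69). Open path.

**Shape 3** — `<path>` quadratic bezier, stroke `#000000` → engrave (S321, F3005). Control points (SVG): P0=(89.40,14.45), P1=(88.64,33.00), P2=(120.68,21.80); sampled at t=k/4. Machine vertices: (89.40,49.82) → (91.07,42.40) → (96.84,38.71) → (106.71,38.73) → (120.68,42.47). Open path.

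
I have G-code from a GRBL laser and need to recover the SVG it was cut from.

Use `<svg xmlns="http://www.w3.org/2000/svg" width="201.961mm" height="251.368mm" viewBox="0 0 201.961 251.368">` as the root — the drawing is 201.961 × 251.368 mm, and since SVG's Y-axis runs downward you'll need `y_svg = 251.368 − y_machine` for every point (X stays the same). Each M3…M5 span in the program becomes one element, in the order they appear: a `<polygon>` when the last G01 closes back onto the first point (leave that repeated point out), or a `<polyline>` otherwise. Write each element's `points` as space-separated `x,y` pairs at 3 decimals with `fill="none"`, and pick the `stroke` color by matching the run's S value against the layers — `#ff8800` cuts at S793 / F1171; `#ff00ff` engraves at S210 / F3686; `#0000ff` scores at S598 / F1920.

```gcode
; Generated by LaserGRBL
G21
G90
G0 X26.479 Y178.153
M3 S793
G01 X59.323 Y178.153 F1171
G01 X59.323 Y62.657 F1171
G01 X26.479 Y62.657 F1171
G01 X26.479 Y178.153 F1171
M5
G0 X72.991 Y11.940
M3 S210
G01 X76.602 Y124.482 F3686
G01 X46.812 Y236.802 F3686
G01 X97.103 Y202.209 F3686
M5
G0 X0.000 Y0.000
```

Each laser-on run becomes one SVG element. Flip Y back into SVG space with y_svg = 251.368 − y_machine.

Run 1: the run's S793 means `#ff8800` (cut). The run returns to its start, so emit a `<polygon>` with points (Y-flipped): 26.479,73.215 59.323,73.215 59.323,188.711 26.479,188.711.

Run 2: the run's S210 means `#ff00ff` (engrave). The run is open, so emit a `<polyline>` with points (Y-flipped): 72.991,239.428 76.602,126.886 46.812,14.566 97.103,49.159.

<svg xmlns="http://www.w3.org/2000/svg" width="201.961mm" height="251.368mm" viewBox="0 0 201.961 251.368">
  <polygon points="26.479,73.215 59.323,73.215 59.323,188.711 26.479,188.711" fill="none" stroke="#ff8800"/>
  <polyline points="72.991,239.428 76.602,126.886 46.812,14.566 97.103,49.159" fill="none" stroke="#ff00ff"/>
</svg>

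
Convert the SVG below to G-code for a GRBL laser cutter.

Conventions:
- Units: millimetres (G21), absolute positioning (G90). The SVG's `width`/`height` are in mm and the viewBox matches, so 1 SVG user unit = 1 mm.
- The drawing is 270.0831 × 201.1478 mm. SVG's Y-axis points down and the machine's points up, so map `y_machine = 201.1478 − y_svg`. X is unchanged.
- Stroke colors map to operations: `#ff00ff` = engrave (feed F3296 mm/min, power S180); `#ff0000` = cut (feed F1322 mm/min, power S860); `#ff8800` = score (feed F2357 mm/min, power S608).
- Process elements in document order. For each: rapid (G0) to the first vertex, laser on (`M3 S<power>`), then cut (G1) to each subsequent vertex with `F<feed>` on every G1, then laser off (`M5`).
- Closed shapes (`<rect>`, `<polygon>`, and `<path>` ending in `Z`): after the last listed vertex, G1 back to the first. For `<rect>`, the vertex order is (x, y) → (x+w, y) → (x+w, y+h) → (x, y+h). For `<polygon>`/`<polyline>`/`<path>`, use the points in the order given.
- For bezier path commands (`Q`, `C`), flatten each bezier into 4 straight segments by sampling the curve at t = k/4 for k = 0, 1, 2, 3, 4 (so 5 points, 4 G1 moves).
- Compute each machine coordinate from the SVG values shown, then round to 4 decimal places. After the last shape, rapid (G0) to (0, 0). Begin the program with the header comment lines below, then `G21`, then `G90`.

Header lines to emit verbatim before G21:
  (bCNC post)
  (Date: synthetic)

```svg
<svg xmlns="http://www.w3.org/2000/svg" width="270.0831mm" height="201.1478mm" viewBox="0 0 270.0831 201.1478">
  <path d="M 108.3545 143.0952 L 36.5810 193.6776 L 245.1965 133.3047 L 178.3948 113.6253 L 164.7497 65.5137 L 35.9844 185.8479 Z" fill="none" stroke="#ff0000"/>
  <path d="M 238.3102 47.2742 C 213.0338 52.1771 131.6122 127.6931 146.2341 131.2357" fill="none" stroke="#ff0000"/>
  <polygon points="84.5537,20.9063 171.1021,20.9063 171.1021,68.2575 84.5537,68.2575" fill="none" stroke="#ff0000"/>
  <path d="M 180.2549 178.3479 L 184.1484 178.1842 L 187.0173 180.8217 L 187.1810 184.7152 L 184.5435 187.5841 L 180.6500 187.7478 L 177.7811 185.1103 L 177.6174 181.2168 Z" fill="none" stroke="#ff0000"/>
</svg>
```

viewBox `0 0 270.0831 201.1478` with mm width/height → 1 unit = 1 mm. Flip: y_m = 201.1478 − y_svg.

**Shape 1** — `<path>` closed polygon, stroke `#ff0000` → cut (S860, F1322). Machine vertices: (108.3545,58.0526) → (36.5810,7.4702) → (245.1965,67.8431) → (178.3948,87.5225) → (164.7497,135.6341) → (35.9844,15.2999) → (108.3545,58.0526). Closed: final G1 returns to the first vertex.

**Shape 2** — `<path>` cubic bezier, stroke `#ff0000` → cut (S860, F1322). Control points (SVG): P0=(238.3102,47.2742), P1=(213.0338,52.1771), P2=(131.6122,127.6931), P3=(146.2341,131.2357); sampled at t=k/4. Machine vertices: (238.3102,153.8736) → (211.2036,139.1844) → (177.3103,111.3827) → (150.8979,83.8361) → (146.2341,69.9121). Open path.

**Shape 3** — `<polygon>` rectangle, stroke `#ff0000` → cut (S860, F1322). Machine vertices: (84.5537,180.2415) → (171.1021,180.2415) → (171.1021,132.8903) → (84.5537,132.8903) → (84.5537,180.2415). Closed: final G1 returns to the first vertex.

**Shape 4** — `<path>` regular polygon, stroke `#ff0000` → cut (S860, F1322). Machine vertices: (180.2549,22.7999) → (184.1484,22.9636) → (187.0173,20.3261) → (187.1810,16.4326) → (184.5435,13.5637) → (180.6500,13.4000) → (177.7811,16.0375) → (177.6174,19.9310) → (180.2549,22.7999). Closed: final G1 returns to the first vertex.

(bCNC post)
(Date: synthetic)
G21
G90
G0 X108.3545 Y58.0526
M3 S860
G1 X36.5810 Y7.4702 F1322
G1 X245.1965 Y67.8431 F1322
G1 X178.3948 Y87.5225 F1322
G1 X164.7497 Y135.6341 F1322
G1 X35.9844 Y15.2999 F1322
G1 X108.3545 Y58.0526 F1322
M5
G0 X238.3102 Y153.8736
M3 S860
G1 X211.2036 Y139.1844 F1322
G1 X177.3103 Y111.3827 F1322
G1 X150.8979 Y83.8361 F1322
G1 X146.2341 Y69.9121 F1322
M5
G0 X84.5537 Y180.2415
M3 S860
G1 X171.1021 Y180.2415 F1322
G1 X171.1021 Y132.8903 F1322
G1 X84.5537 Y132.8903 F1322
G1 X84.5537 Y180.2415 F1322
M5
G0 X180.2549 Y22.7999
M3 S860
G1 X184.1484 Y22.9636 F1322
G1 X187.0173 Y20.3261 F1322
G1 X187.1810 Y16.4326 F1322
G1 X184.5435 Y13.5637 F1322
G1 X180.6500 Y13.4000 F1322
G1 X177.7811 Y16.0375 F1322
G1 X177.6174 Y19.9310 F1322
G1 X180.2549 Y22.7999 F1322
M5
G0 X0.0000 Y0.0000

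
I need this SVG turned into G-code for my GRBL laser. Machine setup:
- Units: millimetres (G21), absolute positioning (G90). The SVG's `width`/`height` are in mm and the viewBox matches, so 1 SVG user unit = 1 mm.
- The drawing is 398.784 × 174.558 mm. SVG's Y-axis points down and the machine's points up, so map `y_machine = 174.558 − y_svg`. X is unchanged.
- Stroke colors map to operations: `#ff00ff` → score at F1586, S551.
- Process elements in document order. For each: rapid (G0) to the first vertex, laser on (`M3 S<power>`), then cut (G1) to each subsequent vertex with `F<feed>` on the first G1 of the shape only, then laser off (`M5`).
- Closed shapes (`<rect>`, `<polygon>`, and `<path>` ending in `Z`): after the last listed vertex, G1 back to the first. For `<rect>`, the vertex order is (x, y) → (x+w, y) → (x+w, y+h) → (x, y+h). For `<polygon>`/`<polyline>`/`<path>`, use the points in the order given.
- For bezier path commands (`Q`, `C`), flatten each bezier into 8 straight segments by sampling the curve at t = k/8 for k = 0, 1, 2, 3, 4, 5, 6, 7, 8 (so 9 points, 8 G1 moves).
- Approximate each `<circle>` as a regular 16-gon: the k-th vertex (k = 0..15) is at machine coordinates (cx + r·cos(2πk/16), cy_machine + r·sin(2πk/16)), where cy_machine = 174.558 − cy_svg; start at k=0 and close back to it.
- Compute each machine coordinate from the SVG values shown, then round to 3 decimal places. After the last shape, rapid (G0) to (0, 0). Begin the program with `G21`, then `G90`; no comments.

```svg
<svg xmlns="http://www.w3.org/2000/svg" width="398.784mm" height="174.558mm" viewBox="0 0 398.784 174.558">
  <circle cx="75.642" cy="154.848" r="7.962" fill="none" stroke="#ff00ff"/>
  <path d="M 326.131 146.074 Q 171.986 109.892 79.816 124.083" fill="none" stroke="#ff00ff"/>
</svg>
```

viewBox `0 0 398.784 174.558` with mm width/height → 1 unit = 1 mm. Flip: y_m = 174.558 − y_svg.

**Shape 1** — `<circle>` circle, stroke `#ff00ff` → score (S551, F1586). Machine vertices: (83.604,19.710) → (82.998,22.757) → (81.272,25.340) → (78.689,27.066) → (75.642,27.672) → (72.595,27.066) → (70.012,25.340) → (68.286,22.757) → (67.680,19.710) → (68.286,16.663) → (70.012,14.080) → (72.595,12.354) → (75.642,11.748) → (78.689,12.354) → (81.272,14.080) → (82.998,16.663) → (83.604,19.710). Closed: final G1 returns to the first vertex.

**Shape 2** — `<path>` quadratic bezier, stroke `#ff00ff` → score (S551, F1586). Control points (SVG): P0=(326.131,146.074), P1=(171.986,109.892), P2=(79.816,124.083); sampled at t=k/8. Machine vertices: (326.131,28.484) → (288.563,36.742) → (252.932,43.427) → (219.237,48.537) → (187.480,52.073) → (157.659,54.035) → (129.774,54.422) → (103.827,53.236) → (79.816,50.475). Open path.

G21
G90
G0 X83.604 Y19.710
M3 S551
G1 X82.998 Y22.757 F1586
G1 X81.272 Y25.340
G1 X78.689 Y27.066
G1 X75.642 Y27.672
G1 X72.595 Y27.066
G1 X70.012 Y25.340
G1 X68.286 Y22.757
G1 X67.680 Y19.710
G1 X68.286 Y16.663
G1 X70.012 Y14.080
G1 X72.595 Y12.354
G1 X75.642 Y11.748
G1 X78.689 Y12.354
G1 X81.272 Y14.080
G1 X82.998 Y16.663
G1 X83.604 Y19.710
M5
G0 X326.131 Y28.484
M3 S551
G1 X288.563 Y36.742 F1586
G1 X252.932 Y43.427
G1 X219.237 Y48.537
G1 X187.480 Y52.073
G1 X157.659 Y54.035
G1 X129.774 Y54.422
G1 X103.827 Y53.236
G1 X79.816 Y50.475
M5
G0 X0.000 Y0.000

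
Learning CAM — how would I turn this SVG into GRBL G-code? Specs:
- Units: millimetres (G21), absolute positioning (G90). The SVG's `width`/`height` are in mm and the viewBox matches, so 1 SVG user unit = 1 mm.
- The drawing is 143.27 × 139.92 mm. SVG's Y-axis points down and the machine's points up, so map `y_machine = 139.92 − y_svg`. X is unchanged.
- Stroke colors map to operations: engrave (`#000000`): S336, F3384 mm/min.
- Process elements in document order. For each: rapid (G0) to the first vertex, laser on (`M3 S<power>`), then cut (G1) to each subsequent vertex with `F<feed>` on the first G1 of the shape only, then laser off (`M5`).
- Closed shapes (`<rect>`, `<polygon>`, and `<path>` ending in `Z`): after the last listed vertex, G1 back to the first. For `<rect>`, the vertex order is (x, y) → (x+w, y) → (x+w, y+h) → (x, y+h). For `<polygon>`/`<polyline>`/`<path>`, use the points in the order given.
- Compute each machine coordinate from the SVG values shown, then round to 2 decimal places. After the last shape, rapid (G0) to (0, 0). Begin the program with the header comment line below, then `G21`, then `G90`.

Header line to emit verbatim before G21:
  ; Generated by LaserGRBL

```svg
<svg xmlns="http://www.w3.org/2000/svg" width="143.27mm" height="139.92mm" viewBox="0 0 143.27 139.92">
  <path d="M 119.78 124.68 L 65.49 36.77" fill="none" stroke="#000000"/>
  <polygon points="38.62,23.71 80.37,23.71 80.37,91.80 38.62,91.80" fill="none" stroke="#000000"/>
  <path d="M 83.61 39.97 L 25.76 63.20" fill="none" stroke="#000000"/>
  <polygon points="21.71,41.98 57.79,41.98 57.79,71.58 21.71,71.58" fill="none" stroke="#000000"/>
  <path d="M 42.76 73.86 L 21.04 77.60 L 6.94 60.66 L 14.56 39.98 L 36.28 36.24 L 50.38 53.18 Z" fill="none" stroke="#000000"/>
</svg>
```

; Generated by LaserGRBL
G21
G90
G0 X119.78 Y15.24
M3 S336
G1 X65.49 Y103.15 F3384
M5
G0 X38.62 Y116.21
M3 S336
G1 X80.37 Y116.21 F3384
G1 X80.37 Y48.12
G1 X38.62 Y48.12
G1 X38.62 Y116.21
M5
G0 X83.61 Y99.95
M3 S336
G1 X25.76 Y76.72 F3384
M5
G0 X21.71 Y97.94
M3 S336
G1 X57.79 Y97.94 F3384
G1 X57.79 Y68.34
G1 X21.71 Y68.34
G1 X21.71 Y97.94
M5
G0 X42.76 Y66.06
M3 S336
G1 X21.04 Y62.32 F3384
G1 X6.94 Y79.26
G1 X14.56 Y99.94
G1 X36.28 Y103.68
G1 X50.38 Y86.74
G1 X42.76 Y66.06
M5
G0 X0.00 Y0.00

1 u = 1 mm; y_m = 139.92 − y.

[1] `<path>` line segment, #000000→engrave S336 F3384: (119.78,15.24) → (65.49,103.15)

[2] `<polygon>` rectangle, #000000→engrave S336 F3384: (38.62,116.21) → (80.37,116.21) → (80.37,48.12) → (38.62,48.12) → (38.62,116.21) (closed)

[3] `<path>` line segment, #000000→engrave S336 F3384: (83.61,99.95) → (25.76,76.72)

[4] `<polygon>` rectangle, #000000→engrave S336 F3384: (21.71,97.94) → (57.79,97.94) → (57.79,68.34) → (21.71,68.34) → (21.71,97.94) (closed)

[5] `<path>` regular polygon, #000000→engrave S336 F3384: (42.76,66.06) → (21.04,62.32) → (6.94,79.26) → (14.56,99.94) → (36.28,103.68) → (50.38,86.74) → (42.76,66.06) (closed)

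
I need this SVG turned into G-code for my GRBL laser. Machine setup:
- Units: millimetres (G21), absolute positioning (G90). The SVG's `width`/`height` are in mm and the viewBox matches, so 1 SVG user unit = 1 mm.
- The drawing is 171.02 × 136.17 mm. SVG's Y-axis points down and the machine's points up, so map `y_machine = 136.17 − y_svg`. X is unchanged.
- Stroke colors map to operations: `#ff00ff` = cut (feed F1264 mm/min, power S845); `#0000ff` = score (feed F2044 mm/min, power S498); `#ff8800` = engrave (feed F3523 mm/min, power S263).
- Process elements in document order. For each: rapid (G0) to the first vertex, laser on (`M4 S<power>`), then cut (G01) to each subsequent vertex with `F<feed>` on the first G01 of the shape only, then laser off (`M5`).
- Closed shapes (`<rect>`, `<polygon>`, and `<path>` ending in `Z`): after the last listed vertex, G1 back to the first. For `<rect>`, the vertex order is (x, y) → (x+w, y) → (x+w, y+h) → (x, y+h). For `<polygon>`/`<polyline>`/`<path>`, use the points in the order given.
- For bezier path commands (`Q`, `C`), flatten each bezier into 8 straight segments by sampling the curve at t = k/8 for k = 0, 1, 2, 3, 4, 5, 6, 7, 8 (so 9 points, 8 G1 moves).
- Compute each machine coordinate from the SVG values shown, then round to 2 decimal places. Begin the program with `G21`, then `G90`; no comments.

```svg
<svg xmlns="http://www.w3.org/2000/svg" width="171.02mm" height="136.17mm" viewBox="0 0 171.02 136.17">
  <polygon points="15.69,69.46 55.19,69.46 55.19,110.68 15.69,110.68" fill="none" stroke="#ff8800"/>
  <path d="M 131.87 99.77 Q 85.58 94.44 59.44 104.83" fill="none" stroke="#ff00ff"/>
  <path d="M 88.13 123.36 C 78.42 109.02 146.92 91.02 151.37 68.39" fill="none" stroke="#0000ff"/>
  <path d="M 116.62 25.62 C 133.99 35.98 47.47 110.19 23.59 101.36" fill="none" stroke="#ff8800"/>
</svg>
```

viewBox `0 0 171.02 136.17` with mm width/height → 1 unit = 1 mm. Flip: y_m = 136.17 − y_svg.

**Shape 1** — `<polygon>` rectangle, stroke `#ff8800` → engrave (S263, F3523). Machine vertices: (15.69,66.71) → (55.19,66.71) → (55.19,25.49) → (15.69,25.49) → (15.69,66.71). Closed: final G1 returns to the first vertex.

**Shape 2** — `<path>` quadratic bezier, stroke `#ff00ff` → cut (S845, F1264). Control points (SVG): P0=(131.87,99.77), P1=(85.58,94.44), P2=(59.44,104.83); sampled at t=k/8. Machine vertices: (131.87,36.40) → (120.61,37.49) → (109.98,38.08) → (99.99,38.19) → (90.62,37.80) → (81.88,36.92) → (73.77,35.55) → (66.29,33.69) → (59.44,31.34). Open path.

**Shape 3** — `<path>` cubic bezier, stroke `#0000ff` → score (S498, F2044). Control points (SVG): P0=(88.13,123.36), P1=(78.42,109.02), P2=(146.92,91.02), P3=(151.37,68.39); sampled at t=k/8. Machine vertices: (88.13,12.81) → (87.88,18.36) → (93.29,24.27) → (102.70,30.54) → (114.44,37.19) → (126.84,44.22) → (138.25,51.66) → (146.98,59.51) → (151.37,67.78). Open path.

**Shape 4** — `<path>` cubic bezier, stroke `#ff8800` → engrave (S263, F3523). Control points (SVG): P0=(116.62,25.62), P1=(133.99,35.98), P2=(47.47,110.19), P3=(23.59,101.36); sampled at t=k/8. Machine vertices: (116.62,110.55) → (118.59,103.96) → (112.77,93.10) → (101.11,79.70) → (85.57,65.48) → (68.10,52.16) → (50.64,41.46) → (35.16,35.10) → (23.59,34.81). Open path.

G21
G90
G0 X15.69 Y66.71
M4 S263
G01 X55.19 Y66.71 F3523
G01 X55.19 Y25.49
G01 X15.69 Y25.49
G01 X15.69 Y66.71
M5
G0 X131.87 Y36.40
M4 S845
G01 X120.61 Y37.49 F1264
G01 X109.98 Y38.08
G01 X99.99 Y38.19
G01 X90.62 Y37.80
G01 X81.88 Y36.92
G01 X73.77 Y35.55
G01 X66.29 Y33.69
G01 X59.44 Y31.34
M5
G0 X88.13 Y12.81
M4 S498
G01 X87.88 Y18.36 F2044
G01 X93.29 Y24.27
G01 X102.70 Y30.54
G01 X114.44 Y37.19
G01 X126.84 Y44.22
G01 X138.25 Y51.66
G01 X146.98 Y59.51
G01 X151.37 Y67.78
M5
G0 X116.62 Y110.55
M4 S263
G01 X118.59 Y103.96 F3523
G01 X112.77 Y93.10
G01 X101.11 Y79.70
G01 X85.57 Y65.48
G01 X68.10 Y52.16
G01 X50.64 Y41.46
G01 X35.16 Y35.10
G01 X23.59 Y34.81
M5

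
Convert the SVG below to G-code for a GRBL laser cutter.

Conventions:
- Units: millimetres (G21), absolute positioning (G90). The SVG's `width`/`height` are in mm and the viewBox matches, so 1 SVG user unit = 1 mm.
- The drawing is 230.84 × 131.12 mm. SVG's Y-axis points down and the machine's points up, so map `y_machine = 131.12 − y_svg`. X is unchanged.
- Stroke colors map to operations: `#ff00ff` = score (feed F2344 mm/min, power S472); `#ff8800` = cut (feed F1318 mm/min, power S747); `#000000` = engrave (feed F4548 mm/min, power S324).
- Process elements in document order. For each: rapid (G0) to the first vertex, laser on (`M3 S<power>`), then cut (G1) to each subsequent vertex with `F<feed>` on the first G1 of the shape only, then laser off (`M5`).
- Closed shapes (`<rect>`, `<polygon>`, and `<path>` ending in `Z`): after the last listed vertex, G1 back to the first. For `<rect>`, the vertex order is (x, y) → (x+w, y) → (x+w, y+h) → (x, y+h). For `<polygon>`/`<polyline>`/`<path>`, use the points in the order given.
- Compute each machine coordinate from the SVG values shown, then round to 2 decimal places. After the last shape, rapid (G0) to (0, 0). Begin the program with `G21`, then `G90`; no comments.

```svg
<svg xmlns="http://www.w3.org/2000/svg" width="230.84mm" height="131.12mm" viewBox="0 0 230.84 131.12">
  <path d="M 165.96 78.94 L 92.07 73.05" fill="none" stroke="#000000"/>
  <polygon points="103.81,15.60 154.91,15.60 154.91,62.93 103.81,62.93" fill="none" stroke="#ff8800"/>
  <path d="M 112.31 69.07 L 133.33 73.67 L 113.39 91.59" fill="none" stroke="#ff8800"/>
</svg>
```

G21
G90
G0 X165.96 Y52.18
M3 S324
G1 X92.07 Y58.07 F4548
M5
G0 X103.81 Y115.52
M3 S747
G1 X154.91 Y115.52 F1318
G1 X154.91 Y68.19
G1 X103.81 Y68.19
G1 X103.81 Y115.52
M5
G0 X112.31 Y62.05
M3 S747
G1 X133.33 Y57.45 F1318
G1 X113.39 Y39.53
M5
G0 X0.00 Y0.00

Since the viewBox matches the mm dimensions, user units are millimetres directly. The only transform is the Y-flip y_m = 131.12 − y_svg.

Shape 1 is a line segment drawn with `<path>`. Its stroke #000000 means engrave at S324, F4548. After flipping Y the toolpath is (165.96,52.18) → (92.07,58.07).

Shape 2 is a rectangle drawn with `<polygon>`. Its stroke #ff8800 means cut at S747, F1318. After flipping Y the toolpath is (103.81,115.52) → (154.91,115.52) → (154.91,68.19) → (103.81,68.19) → (103.81,115.52), returning to the start.

Shape 3 is a open polyline drawn with `<path>`. Its stroke #ff8800 means cut at S747, F1318. After flipping Y the toolpath is (112.31,62.05) → (133.33,57.45) → (113.39,39.53).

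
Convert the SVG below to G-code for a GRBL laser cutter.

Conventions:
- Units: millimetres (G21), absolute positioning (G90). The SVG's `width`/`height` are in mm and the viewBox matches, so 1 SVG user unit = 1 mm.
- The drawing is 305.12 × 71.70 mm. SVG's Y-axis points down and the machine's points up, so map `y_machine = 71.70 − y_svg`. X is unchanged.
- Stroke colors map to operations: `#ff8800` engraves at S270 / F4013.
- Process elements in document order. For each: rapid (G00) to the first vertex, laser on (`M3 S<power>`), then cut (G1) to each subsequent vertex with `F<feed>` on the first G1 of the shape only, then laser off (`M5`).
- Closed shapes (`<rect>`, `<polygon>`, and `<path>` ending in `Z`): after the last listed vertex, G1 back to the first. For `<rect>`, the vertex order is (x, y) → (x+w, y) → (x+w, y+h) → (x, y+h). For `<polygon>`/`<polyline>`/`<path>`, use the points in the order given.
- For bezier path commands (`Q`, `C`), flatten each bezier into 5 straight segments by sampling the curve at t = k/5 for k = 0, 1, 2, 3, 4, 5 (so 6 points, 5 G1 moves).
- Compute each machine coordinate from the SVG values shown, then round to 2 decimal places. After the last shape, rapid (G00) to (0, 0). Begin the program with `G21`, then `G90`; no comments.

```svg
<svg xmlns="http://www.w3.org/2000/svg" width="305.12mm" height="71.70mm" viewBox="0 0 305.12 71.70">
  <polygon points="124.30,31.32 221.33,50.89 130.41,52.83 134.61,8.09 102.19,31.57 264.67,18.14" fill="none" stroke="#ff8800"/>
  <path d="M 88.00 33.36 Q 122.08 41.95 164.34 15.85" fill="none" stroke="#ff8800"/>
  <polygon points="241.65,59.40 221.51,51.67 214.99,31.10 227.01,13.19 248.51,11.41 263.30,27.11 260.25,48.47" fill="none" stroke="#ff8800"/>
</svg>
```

G21
G90
G00 X124.30 Y40.38
M3 S270
G1 X221.33 Y20.81 F4013
G1 X130.41 Y18.87
G1 X134.61 Y63.61
G1 X102.19 Y40.13
G1 X264.67 Y53.56
G1 X124.30 Y40.38
M5
G00 X88.00 Y38.34
M3 S270
G1 X101.96 Y36.29 F4013
G1 X116.57 Y37.02
G1 X131.84 Y40.52
G1 X147.76 Y46.80
G1 X164.34 Y55.85
M5
G00 X241.65 Y12.30
M3 S270
G1 X221.51 Y20.03 F4013
G1 X214.99 Y40.60
G1 X227.01 Y58.51
G1 X248.51 Y60.29
G1 X263.30 Y44.59
G1 X260.25 Y23.23
G1 X241.65 Y12.30
M5
G00 X0.00 Y0.00

viewBox `0 0 305.12 71.70` with mm width/height → 1 unit = 1 mm. Flip: y_m = 71.70 − y_svg.

**Shape 1** — `<polygon>` closed polygon, stroke `#ff8800` → engrave (S270, F4013). Machine vertices: (124.30,40.38) → (221.33,20.81) → (130.41,18.87) → (134.61,63.61) → (102.19,40.13) → (264.67,53.56) → (124.30,40.38). Closed: final G1 returns to the first vertex.

**Shape 2** — `<path>` quadratic bezier, stroke `#ff8800` → engrave (S270, F4013). Control points (SVG): P0=(88.00,33.36), P1=(122.08,41.95), P2=(164.34,15.85); sampled at t=k/5. Machine vertices: (88.00,38.34) → (101.96,36.29) → (116.57,37.02) → (131.84,40.52) → (147.76,46.80) → (164.34,55.85). Open path.

**Shape 3** — `<polygon>` regular polygon, stroke `#ff8800` → engrave (S270, F4013). Machine vertices: (241.65,12.30) → (221.51,20.03) → (214.99,40.60) → (227.01,58.51) → (248.51,60.29) → (263.30,44.59) → (260.25,23.23) → (241.65,12.30). Closed: final G1 returns to the first vertex.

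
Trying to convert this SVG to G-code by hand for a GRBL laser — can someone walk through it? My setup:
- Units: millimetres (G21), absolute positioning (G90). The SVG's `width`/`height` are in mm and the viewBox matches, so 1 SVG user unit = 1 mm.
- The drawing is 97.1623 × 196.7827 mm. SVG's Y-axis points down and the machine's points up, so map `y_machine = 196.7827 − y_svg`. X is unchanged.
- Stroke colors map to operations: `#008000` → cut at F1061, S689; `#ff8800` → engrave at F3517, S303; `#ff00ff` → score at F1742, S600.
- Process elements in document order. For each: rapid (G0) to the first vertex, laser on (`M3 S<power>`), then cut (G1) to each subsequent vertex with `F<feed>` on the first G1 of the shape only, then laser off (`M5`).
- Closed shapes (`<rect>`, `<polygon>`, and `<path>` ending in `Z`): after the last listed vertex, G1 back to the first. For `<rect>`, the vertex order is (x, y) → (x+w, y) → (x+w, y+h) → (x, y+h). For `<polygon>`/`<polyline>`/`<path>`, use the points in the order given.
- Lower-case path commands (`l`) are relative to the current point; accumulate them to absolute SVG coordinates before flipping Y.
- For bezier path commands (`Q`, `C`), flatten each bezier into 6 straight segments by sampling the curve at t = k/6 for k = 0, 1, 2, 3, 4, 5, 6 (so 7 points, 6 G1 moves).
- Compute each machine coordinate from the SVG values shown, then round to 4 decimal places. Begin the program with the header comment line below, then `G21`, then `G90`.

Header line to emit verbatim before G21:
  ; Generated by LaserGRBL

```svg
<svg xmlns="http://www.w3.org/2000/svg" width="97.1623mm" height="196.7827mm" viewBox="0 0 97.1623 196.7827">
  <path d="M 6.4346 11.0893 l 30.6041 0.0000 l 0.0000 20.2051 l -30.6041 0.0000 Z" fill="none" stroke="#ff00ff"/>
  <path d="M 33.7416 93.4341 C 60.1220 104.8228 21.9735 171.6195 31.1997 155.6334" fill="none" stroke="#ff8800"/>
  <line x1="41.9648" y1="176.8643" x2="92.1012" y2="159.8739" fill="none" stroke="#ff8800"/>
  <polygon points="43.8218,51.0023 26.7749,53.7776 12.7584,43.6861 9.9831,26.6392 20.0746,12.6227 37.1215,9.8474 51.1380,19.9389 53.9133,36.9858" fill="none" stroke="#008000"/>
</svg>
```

; Generated by LaserGRBL
G21
G90
G0 X6.4346 Y185.6934
M3 S600
G1 X37.0387 Y185.6934 F1742
G1 X37.0387 Y165.4883
G1 X6.4346 Y165.4883
G1 X6.4346 Y185.6934
M5
G0 X33.7416 Y103.3486
M3 S303
G1 X42.0725 Y93.6767 F3517
G1 X42.7569 Y78.6087
G1 X38.9035 Y61.9834
G1 X33.6205 Y47.6393
G1 X30.0164 Y39.4150
G1 X31.1997 Y41.1493
M5
G0 X41.9648 Y19.9184
M3 S303
G1 X92.1012 Y36.9088 F3517
M5
G0 X43.8218 Y145.7804
M3 S689
G1 X26.7749 Y143.0051 F1061
G1 X12.7584 Y153.0966
G1 X9.9831 Y170.1435
G1 X20.0746 Y184.1600
G1 X37.1215 Y186.9353
G1 X51.1380 Y176.8438
G1 X53.9133 Y159.7969
G1 X43.8218 Y145.7804
M5

Since the viewBox matches the mm dimensions, user units are millimetres directly. The only transform is the Y-flip y_m = 196.7827 − y_svg.

Shape 1 is a rectangle drawn with `<path>`. Its stroke #ff00ff means score at S600, F1742. After flipping Y the toolpath is (6.4346,185.6934) → (37.0387,185.6934) → (37.0387,165.4883) → (6.4346,165.4883) → (6.4346,185.6934), returning to the start.

Shape 2 is a cubic bezier drawn with `<path>`. Its stroke #ff8800 means engrave at S303, F3517. After flipping Y the toolpath is (33.7416,103.3486) → (42.0725,93.6767) → (42.7569,78.6087) → (38.9035,61.9834) → (33.6205,47.6393) → (30.0164,39.4150) → (31.1997,41.1493).

Shape 3 is a line segment drawn with `<line>`. Its stroke #ff8800 means engrave at S303, F3517. After flipping Y the toolpath is (41.9648,19.9184) → (92.1012,36.9088).

Shape 4 is a regular polygon drawn with `<polygon>`. Its stroke #008000 means cut at S689, F1061. After flipping Y the toolpath is (43.8218,145.7804) → (26.7749,143.0051) → (12.7584,153.0966) → (9.9831,170.1435) → (20.0746,184.1600) → (37.1215,186.9353) → (51.1380,176.8438) → (53.9133,159.7969) → (43.8218,145.7804), returning to the start.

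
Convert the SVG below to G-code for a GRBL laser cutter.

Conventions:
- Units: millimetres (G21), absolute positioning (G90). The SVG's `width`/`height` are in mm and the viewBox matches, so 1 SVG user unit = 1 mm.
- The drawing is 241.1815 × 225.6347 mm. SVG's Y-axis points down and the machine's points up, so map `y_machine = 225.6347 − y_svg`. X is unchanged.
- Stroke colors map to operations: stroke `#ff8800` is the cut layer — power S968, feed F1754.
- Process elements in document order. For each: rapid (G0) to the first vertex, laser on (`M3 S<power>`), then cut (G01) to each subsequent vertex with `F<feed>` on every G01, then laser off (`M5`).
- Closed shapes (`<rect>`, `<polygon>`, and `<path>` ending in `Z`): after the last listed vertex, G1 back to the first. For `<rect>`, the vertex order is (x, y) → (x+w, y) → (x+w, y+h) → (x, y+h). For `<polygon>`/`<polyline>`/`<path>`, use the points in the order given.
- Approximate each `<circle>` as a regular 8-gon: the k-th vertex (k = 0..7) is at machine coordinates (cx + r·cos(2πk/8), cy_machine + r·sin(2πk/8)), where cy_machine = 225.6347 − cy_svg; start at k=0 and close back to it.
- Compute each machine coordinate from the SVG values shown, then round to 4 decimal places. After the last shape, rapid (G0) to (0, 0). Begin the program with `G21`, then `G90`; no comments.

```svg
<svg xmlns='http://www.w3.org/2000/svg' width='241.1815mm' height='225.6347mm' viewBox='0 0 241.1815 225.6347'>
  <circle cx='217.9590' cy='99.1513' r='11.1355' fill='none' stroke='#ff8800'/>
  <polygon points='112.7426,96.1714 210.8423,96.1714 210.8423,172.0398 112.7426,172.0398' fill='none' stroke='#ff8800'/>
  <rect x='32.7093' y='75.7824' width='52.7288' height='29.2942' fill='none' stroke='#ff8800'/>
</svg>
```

G21
G90
G0 X229.0945 Y126.4834
M3 S968
G01 X225.8330 Y134.3574 F1754
G01 X217.9590 Y137.6189 F1754
G01 X210.0850 Y134.3574 F1754
G01 X206.8235 Y126.4834 F1754
G01 X210.0850 Y118.6094 F1754
G01 X217.9590 Y115.3479 F1754
G01 X225.8330 Y118.6094 F1754
G01 X229.0945 Y126.4834 F1754
M5
G0 X112.7426 Y129.4633
M3 S968
G01 X210.8423 Y129.4633 F1754
G01 X210.8423 Y53.5949 F1754
G01 X112.7426 Y53.5949 F1754
G01 X112.7426 Y129.4633 F1754
M5
G0 X32.7093 Y149.8523
M3 S968
G01 X85.4381 Y149.8523 F1754
G01 X85.4381 Y120.5581 F1754
G01 X32.7093 Y120.5581 F1754
G01 X32.7093 Y149.8523 F1754
M5
G0 X0.0000 Y0.0000

Since the viewBox matches the mm dimensions, user units are millimetres directly. The only transform is the Y-flip y_m = 225.6347 − y_svg.

Shape 1 is a circle drawn with `<circle>`. Its stroke #ff8800 means cut at S968, F1754. After flipping Y the toolpath is (229.0945,126.4834) → (225.8330,134.3574) → (217.9590,137.6189) → (210.0850,134.3574) → (206.8235,126.4834) → (210.0850,118.6094) → (217.9590,115.3479) → (225.8330,118.6094) → (229.0945,126.4834), returning to the start.

Shape 2 is a rectangle drawn with `<polygon>`. Its stroke #ff8800 means cut at S968, F1754. After flipping Y the toolpath is (112.7426,129.4633) → (210.8423,129.4633) → (210.8423,53.5949) → (112.7426,53.5949) → (112.7426,129.4633), returning to the start.

Shape 3 is a rectangle drawn with `<rect>`. Its stroke #ff8800 means cut at S968, F1754. After flipping Y the toolpath is (32.7093,149.8523) → (85.4381,149.8523) → (85.4381,120.5581) → (32.7093,120.5581) → (32.7093,149.8523), returning to the start.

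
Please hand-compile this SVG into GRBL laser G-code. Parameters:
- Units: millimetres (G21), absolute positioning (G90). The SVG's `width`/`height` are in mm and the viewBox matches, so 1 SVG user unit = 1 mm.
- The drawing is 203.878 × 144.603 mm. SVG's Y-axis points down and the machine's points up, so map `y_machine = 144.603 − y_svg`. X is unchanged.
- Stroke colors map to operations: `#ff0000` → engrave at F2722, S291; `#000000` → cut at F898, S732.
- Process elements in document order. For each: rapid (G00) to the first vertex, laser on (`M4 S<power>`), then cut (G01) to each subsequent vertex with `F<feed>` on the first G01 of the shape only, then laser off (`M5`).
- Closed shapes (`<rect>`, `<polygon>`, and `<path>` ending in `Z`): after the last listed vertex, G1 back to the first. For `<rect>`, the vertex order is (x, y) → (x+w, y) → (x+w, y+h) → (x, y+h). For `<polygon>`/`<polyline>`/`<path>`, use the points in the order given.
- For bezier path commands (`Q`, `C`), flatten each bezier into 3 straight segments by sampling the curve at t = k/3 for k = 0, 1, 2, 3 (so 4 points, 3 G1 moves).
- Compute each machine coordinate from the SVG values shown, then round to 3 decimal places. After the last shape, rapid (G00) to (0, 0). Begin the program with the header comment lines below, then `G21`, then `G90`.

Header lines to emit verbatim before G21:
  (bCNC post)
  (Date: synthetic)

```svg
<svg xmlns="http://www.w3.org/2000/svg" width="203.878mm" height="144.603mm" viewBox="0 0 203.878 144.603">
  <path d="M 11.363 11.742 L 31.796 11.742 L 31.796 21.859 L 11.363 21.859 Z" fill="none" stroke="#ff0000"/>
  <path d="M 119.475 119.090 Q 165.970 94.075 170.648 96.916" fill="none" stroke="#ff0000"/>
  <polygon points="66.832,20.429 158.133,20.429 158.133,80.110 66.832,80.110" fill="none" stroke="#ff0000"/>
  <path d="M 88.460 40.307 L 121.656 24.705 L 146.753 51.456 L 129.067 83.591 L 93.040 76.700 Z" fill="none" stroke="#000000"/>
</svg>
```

(bCNC post)
(Date: synthetic)
G21
G90
G00 X11.363 Y132.861
M4 S291
G01 X31.796 Y132.861 F2722
G01 X31.796 Y122.744
G01 X11.363 Y122.744
G01 X11.363 Y132.861
M5
G00 X119.475 Y25.513
M4 S291
G01 X145.825 Y39.095 F2722
G01 X162.883 Y46.486
G01 X170.648 Y47.687
M5
G00 X66.832 Y124.174
M4 S291
G01 X158.133 Y124.174 F2722
G01 X158.133 Y64.493
G01 X66.832 Y64.493
G01 X66.832 Y124.174
M5
G00 X88.460 Y104.296
M4 S732
G01 X121.656 Y119.898 F898
G01 X146.753 Y93.147
G01 X129.067 Y61.012
G01 X93.040 Y67.903
G01 X88.460 Y104.296
M5
G00 X0.000 Y0.000

Since the viewBox matches the mm dimensions, user units are millimetres directly. The only transform is the Y-flip y_m = 144.603 − y_svg.

Shape 1 is a rectangle drawn with `<path>`. Its stroke #ff0000 means engrave at S291, F2722. After flipping Y the toolpath is (11.363,132.861) → (31.796,132.861) → (31.796,122.744) → (11.363,122.744) → (11.363,132.861), returning to the start.

Shape 2 is a quadratic bezier drawn with `<path>`. Its stroke #ff0000 means engrave at S291, F2722. After flipping Y the toolpath is (119.475,25.513) → (145.825,39.095) → (162.883,46.486) → (170.648,47.687).

Shape 3 is a rectangle drawn with `<polygon>`. Its stroke #ff0000 means engrave at S291, F2722. After flipping Y the toolpath is (66.832,124.174) → (158.133,124.174) → (158.133,64.493) → (66.832,64.493) → (66.832,124.174), returning to the start.

Shape 4 is a regular polygon drawn with `<path>`. Its stroke #000000 means cut at S732, F898. After flipping Y the toolpath is (88.460,104.296) → (121.656,119.898) → (146.753,93.147) → (129.067,61.012) → (93.040,67.903) → (88.460,104.296), returning to the start.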